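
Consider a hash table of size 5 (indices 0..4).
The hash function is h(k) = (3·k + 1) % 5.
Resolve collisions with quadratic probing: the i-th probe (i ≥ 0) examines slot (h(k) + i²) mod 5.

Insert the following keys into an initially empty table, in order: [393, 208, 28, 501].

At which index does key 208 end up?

393: h=0 → slot 0
208: h=0, probe 0,1 → slot 1
28: h=0, probe 0,1,4 → slot 4
501: h=4, probe 4,0,3 → slot 3
Table: [393, 208, ., 501, 28]

1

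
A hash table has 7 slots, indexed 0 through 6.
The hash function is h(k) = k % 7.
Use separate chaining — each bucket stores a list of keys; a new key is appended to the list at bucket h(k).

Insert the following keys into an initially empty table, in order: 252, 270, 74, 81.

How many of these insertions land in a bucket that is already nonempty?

2

Insert 252: h=0, bucket 0 empty -> new chain.
Insert 270: h=4, bucket 4 empty -> new chain.
Insert 74: h=4, bucket 4 nonempty -> append to chain.
Insert 81: h=4, bucket 4 nonempty -> append to chain.
Final buckets:
0: 252
1: _
2: _
3: _
4: 270 -> 74 -> 81
5: _
6: _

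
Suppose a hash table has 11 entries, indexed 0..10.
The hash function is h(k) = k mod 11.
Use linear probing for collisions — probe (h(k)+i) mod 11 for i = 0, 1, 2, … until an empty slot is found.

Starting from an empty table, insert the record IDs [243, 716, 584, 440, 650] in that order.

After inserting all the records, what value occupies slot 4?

243 hashes to 1; slot 1 is free -> place at 1.
716 hashes to 1; 1 taken -> place at 2.
584 hashes to 1; 1,2 taken -> place at 3.
440 hashes to 0; slot 0 is free -> place at 0.
650 hashes to 1; 1,2,3 taken -> place at 4.
Table: [440, 243, 716, 584, 650, _, _, _, _, _, _]

650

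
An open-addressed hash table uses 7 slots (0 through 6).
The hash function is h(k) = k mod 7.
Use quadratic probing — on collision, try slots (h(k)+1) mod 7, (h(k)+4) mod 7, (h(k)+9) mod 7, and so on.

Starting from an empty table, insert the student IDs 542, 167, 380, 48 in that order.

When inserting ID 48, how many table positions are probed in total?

2

542: h=3 → slot 3
167: h=6 → slot 6
380: h=2 → slot 2
48: h=6, probe 6,0 → slot 0
Table: [48, -, 380, 542, -, -, 167]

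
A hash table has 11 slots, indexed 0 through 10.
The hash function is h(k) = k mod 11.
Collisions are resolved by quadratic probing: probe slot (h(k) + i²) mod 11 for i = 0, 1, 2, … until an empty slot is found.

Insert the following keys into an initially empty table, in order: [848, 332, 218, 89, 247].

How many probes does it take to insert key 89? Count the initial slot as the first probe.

3

848: h=1 -> slot 1
332: h=2 -> slot 2
218: h=9 -> slot 9
89: h=1, probe 1,2,5 -> slot 5
247: h=5, probe 5,6 -> slot 6
Table: [_, 848, 332, _, _, 89, 247, _, _, 218, _]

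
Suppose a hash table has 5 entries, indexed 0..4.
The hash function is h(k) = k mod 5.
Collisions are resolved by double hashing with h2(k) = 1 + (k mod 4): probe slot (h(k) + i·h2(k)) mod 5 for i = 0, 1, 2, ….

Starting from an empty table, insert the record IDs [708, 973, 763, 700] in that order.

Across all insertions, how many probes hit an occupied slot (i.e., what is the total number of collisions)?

Insert 708: h=3, slot 3 empty => index 3.
Insert 973: h=3, h2=2, slot 3 occupied => index 0.
Insert 763: h=3, h2=4, slot 3 occupied => index 2.
Insert 700: h=0, h2=1, slot 0 occupied => index 1.
Table: [973, 700, 763, 708, .]

3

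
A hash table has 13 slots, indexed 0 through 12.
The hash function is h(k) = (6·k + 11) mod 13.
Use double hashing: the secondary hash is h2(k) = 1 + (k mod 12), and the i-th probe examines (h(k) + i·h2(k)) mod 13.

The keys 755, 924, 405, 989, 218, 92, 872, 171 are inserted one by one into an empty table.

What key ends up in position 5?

755 hashes to 4; slot 4 is free → place at 4.
924 hashes to 4, h2=1; 4 taken → place at 5.
405 hashes to 10; slot 10 is free → place at 10.
989 hashes to 4, h2=6; 4,10 taken → place at 3.
218 hashes to 6; slot 6 is free → place at 6.
92 hashes to 4, h2=9; 4 taken → place at 0.
872 hashes to 4, h2=9; 4,0 taken → place at 9.
171 hashes to 10, h2=4; 10 taken → place at 1.
Table: [92, 171, ., 989, 755, 924, 218, ., ., 872, 405, ., .]

924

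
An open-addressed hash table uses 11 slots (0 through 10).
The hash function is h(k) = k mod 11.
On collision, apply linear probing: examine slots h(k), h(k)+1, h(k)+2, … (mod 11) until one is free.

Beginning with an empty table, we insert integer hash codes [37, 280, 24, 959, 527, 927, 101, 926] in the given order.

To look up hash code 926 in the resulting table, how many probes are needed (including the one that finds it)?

37: h=4 → slot 4
280: h=5 → slot 5
24: h=2 → slot 2
959: h=2, probe 2,3 → slot 3
527: h=10 → slot 10
927: h=3, probe 3,4,5,6 → slot 6
101: h=2, probe 2,3,4,5,6,7 → slot 7
926: h=2, probe 2,3,4,5,6,7,8 → slot 8
Table: [_, _, 24, 959, 37, 280, 927, 101, 926, _, 527]
Lookup 926: h=2, probe 2,3,4,5,6,7,8 → found at 8.

7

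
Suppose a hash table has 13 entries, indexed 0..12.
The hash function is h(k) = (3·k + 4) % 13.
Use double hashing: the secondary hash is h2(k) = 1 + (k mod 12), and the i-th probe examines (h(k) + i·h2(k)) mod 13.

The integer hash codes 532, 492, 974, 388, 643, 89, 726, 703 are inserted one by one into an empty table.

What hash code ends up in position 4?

Insert 532: h=1, slot 1 empty -> index 1.
Insert 492: h=11, slot 11 empty -> index 11.
Insert 974: h=1, h2=3, slot 1 occupied -> index 4.
Insert 388: h=11, h2=5, slot 11 occupied -> index 3.
Insert 643: h=9, slot 9 empty -> index 9.
Insert 89: h=11, h2=6, slots 11,4 occupied -> index 10.
Insert 726: h=11, h2=7, slot 11 occupied -> index 5.
Insert 703: h=7, slot 7 empty -> index 7.
Table: [—, 532, —, 388, 974, 726, —, 703, —, 643, 89, 492, —]

974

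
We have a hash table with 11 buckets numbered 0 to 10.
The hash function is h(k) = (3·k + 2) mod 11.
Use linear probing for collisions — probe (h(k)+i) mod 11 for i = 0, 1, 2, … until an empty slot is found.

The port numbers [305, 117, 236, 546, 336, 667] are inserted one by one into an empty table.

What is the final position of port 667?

Insert 305: h=4, slot 4 empty → index 4.
Insert 117: h=1, slot 1 empty → index 1.
Insert 236: h=6, slot 6 empty → index 6.
Insert 546: h=1, slot 1 occupied → index 2.
Insert 336: h=9, slot 9 empty → index 9.
Insert 667: h=1, slots 1,2 occupied → index 3.
Table: [_, 117, 546, 667, 305, _, 236, _, _, 336, _]

3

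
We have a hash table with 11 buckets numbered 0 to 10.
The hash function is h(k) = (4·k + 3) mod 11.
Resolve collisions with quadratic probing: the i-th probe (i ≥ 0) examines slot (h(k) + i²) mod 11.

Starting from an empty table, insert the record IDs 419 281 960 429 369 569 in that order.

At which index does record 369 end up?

Insert 419: h=7, slot 7 empty → index 7.
Insert 281: h=5, slot 5 empty → index 5.
Insert 960: h=4, slot 4 empty → index 4.
Insert 429: h=3, slot 3 empty → index 3.
Insert 369: h=5, slot 5 occupied → index 6.
Insert 569: h=2, slot 2 empty → index 2.
Table: [., ., 569, 429, 960, 281, 369, 419, ., ., .]

6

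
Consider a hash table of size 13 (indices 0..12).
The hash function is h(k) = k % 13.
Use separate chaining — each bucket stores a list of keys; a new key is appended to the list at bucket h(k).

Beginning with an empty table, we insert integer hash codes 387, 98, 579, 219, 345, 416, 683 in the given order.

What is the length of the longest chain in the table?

Insert 387: h=10, bucket 10 empty -> new chain.
Insert 98: h=7, bucket 7 empty -> new chain.
Insert 579: h=7, bucket 7 nonempty -> append to chain.
Insert 219: h=11, bucket 11 empty -> new chain.
Insert 345: h=7, bucket 7 nonempty -> append to chain.
Insert 416: h=0, bucket 0 empty -> new chain.
Insert 683: h=7, bucket 7 nonempty -> append to chain.
Final buckets:
0: 416
1: .
2: .
3: .
4: .
5: .
6: .
7: 98 -> 579 -> 345 -> 683
8: .
9: .
10: 387
11: 219
12: .

4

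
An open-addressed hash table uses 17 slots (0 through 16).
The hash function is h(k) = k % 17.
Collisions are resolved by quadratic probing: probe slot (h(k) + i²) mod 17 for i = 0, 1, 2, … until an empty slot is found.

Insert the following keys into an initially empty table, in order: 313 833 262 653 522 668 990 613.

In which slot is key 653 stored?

11

313 hashes to 7; slot 7 is free → place at 7.
833 hashes to 0; slot 0 is free → place at 0.
262 hashes to 7; 7 taken → place at 8.
653 hashes to 7; 7,8 taken → place at 11.
522 hashes to 12; slot 12 is free → place at 12.
668 hashes to 5; slot 5 is free → place at 5.
990 hashes to 4; slot 4 is free → place at 4.
613 hashes to 1; slot 1 is free → place at 1.
Table: [833, 613, ., ., 990, 668, ., 313, 262, ., ., 653, 522, ., ., ., .]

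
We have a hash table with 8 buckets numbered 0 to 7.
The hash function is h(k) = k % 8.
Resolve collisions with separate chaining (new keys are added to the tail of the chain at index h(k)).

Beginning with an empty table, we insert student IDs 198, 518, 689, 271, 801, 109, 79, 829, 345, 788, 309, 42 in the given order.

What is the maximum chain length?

3

198 → bucket 6
518 → bucket 6 (collision)
689 → bucket 1
271 → bucket 7
801 → bucket 1 (collision)
109 → bucket 5
79 → bucket 7 (collision)
829 → bucket 5 (collision)
345 → bucket 1 (collision)
788 → bucket 4
309 → bucket 5 (collision)
42 → bucket 2
Final buckets:
0: _
1: 689 -> 801 -> 345
2: 42
3: _
4: 788
5: 109 -> 829 -> 309
6: 198 -> 518
7: 271 -> 79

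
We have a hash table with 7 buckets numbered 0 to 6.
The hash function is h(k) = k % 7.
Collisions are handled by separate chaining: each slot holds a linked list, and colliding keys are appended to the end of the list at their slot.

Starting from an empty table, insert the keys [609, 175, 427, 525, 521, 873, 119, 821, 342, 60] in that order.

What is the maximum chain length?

Insert 609: h=0, bucket 0 empty → new chain.
Insert 175: h=0, bucket 0 nonempty → append to chain.
Insert 427: h=0, bucket 0 nonempty → append to chain.
Insert 525: h=0, bucket 0 nonempty → append to chain.
Insert 521: h=3, bucket 3 empty → new chain.
Insert 873: h=5, bucket 5 empty → new chain.
Insert 119: h=0, bucket 0 nonempty → append to chain.
Insert 821: h=2, bucket 2 empty → new chain.
Insert 342: h=6, bucket 6 empty → new chain.
Insert 60: h=4, bucket 4 empty → new chain.
Final buckets:
0: 609 -> 175 -> 427 -> 525 -> 119
1: ∅
2: 821
3: 521
4: 60
5: 873
6: 342

5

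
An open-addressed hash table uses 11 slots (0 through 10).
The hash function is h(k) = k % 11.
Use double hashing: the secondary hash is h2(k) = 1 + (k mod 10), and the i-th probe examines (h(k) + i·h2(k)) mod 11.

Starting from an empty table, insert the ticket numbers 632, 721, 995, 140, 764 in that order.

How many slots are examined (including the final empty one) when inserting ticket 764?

632 hashes to 5; slot 5 is free → place at 5.
721 hashes to 6; slot 6 is free → place at 6.
995 hashes to 5, h2=6; 5 taken → place at 0.
140 hashes to 8; slot 8 is free → place at 8.
764 hashes to 5, h2=5; 5 taken → place at 10.
Table: [995, -, -, -, -, 632, 721, -, 140, -, 764]

2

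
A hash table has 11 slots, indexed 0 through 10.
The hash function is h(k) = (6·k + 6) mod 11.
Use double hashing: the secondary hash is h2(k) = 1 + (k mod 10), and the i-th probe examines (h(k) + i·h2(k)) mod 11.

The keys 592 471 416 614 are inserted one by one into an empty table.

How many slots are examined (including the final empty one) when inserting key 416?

592 hashes to 5; slot 5 is free -> place at 5.
471 hashes to 5, h2=2; 5 taken -> place at 7.
416 hashes to 5, h2=7; 5 taken -> place at 1.
614 hashes to 5, h2=5; 5 taken -> place at 10.
Table: [—, 416, —, —, —, 592, —, 471, —, —, 614]

2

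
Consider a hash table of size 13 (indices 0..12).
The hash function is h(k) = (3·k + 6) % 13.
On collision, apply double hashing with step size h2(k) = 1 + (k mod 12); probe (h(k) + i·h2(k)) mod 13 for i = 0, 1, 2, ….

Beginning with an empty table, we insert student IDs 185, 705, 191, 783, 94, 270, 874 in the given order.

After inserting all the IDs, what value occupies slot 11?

874

185 hashes to 2; slot 2 is free => place at 2.
705 hashes to 2, h2=10; 2 taken => place at 12.
191 hashes to 7; slot 7 is free => place at 7.
783 hashes to 2, h2=4; 2 taken => place at 6.
94 hashes to 2, h2=11; 2 taken => place at 0.
270 hashes to 10; slot 10 is free => place at 10.
874 hashes to 2, h2=11; 2,0 taken => place at 11.
Table: [94, —, 185, —, —, —, 783, 191, —, —, 270, 874, 705]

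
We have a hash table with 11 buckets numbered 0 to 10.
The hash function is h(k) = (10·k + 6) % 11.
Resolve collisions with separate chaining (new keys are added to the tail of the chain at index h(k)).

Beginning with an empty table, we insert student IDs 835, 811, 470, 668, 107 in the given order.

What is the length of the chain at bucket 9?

Insert 835: h=7, bucket 7 empty -> new chain.
Insert 811: h=9, bucket 9 empty -> new chain.
Insert 470: h=9, bucket 9 nonempty -> append to chain.
Insert 668: h=9, bucket 9 nonempty -> append to chain.
Insert 107: h=9, bucket 9 nonempty -> append to chain.
Final buckets:
0: ∅
1: ∅
2: ∅
3: ∅
4: ∅
5: ∅
6: ∅
7: 835
8: ∅
9: 811 -> 470 -> 668 -> 107
10: ∅

4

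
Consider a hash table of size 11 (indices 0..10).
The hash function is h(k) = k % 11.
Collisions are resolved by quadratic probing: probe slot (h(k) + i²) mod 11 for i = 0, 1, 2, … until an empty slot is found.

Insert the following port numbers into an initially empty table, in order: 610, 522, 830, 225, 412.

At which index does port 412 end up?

10

Insert 610: h=5, slot 5 empty -> index 5.
Insert 522: h=5, slot 5 occupied -> index 6.
Insert 830: h=5, slots 5,6 occupied -> index 9.
Insert 225: h=5, slots 5,6,9 occupied -> index 3.
Insert 412: h=5, slots 5,6,9,3 occupied -> index 10.
Table: [-, -, -, 225, -, 610, 522, -, -, 830, 412]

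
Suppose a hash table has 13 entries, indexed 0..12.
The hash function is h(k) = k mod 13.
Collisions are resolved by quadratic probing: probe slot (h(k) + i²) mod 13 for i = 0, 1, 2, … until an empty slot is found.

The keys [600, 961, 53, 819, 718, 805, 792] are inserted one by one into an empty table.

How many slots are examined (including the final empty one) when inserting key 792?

6

600: h=2 => slot 2
961: h=12 => slot 12
53: h=1 => slot 1
819: h=0 => slot 0
718: h=3 => slot 3
805: h=12, probe 12,0,3,8 => slot 8
792: h=12, probe 12,0,3,8,2,11 => slot 11
Table: [819, 53, 600, 718, ., ., ., ., 805, ., ., 792, 961]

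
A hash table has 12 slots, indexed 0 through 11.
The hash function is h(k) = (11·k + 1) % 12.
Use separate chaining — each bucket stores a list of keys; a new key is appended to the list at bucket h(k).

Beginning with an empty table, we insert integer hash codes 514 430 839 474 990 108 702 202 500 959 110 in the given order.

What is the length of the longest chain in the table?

3

514 -> bucket 3
430 -> bucket 3 (collision)
839 -> bucket 2
474 -> bucket 7
990 -> bucket 7 (collision)
108 -> bucket 1
702 -> bucket 7 (collision)
202 -> bucket 3 (collision)
500 -> bucket 5
959 -> bucket 2 (collision)
110 -> bucket 11
Final buckets:
0: -
1: 108
2: 839 -> 959
3: 514 -> 430 -> 202
4: -
5: 500
6: -
7: 474 -> 990 -> 702
8: -
9: -
10: -
11: 110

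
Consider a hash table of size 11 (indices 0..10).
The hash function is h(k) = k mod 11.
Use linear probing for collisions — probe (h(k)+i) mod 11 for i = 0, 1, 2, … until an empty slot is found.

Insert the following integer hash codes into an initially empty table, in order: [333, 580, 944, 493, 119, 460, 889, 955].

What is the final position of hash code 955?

Insert 333: h=3, slot 3 empty -> index 3.
Insert 580: h=8, slot 8 empty -> index 8.
Insert 944: h=9, slot 9 empty -> index 9.
Insert 493: h=9, slot 9 occupied -> index 10.
Insert 119: h=9, slots 9,10 occupied -> index 0.
Insert 460: h=9, slots 9,10,0 occupied -> index 1.
Insert 889: h=9, slots 9,10,0,1 occupied -> index 2.
Insert 955: h=9, slots 9,10,0,1,2,3 occupied -> index 4.
Table: [119, 460, 889, 333, 955, -, -, -, 580, 944, 493]

4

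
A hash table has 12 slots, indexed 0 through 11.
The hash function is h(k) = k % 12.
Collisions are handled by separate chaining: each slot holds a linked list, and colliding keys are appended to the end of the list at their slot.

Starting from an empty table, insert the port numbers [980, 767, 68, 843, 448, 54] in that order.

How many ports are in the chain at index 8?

Insert 980: h=8, bucket 8 empty -> new chain.
Insert 767: h=11, bucket 11 empty -> new chain.
Insert 68: h=8, bucket 8 nonempty -> append to chain.
Insert 843: h=3, bucket 3 empty -> new chain.
Insert 448: h=4, bucket 4 empty -> new chain.
Insert 54: h=6, bucket 6 empty -> new chain.
Final buckets:
0: .
1: .
2: .
3: 843
4: 448
5: .
6: 54
7: .
8: 980 -> 68
9: .
10: .
11: 767

2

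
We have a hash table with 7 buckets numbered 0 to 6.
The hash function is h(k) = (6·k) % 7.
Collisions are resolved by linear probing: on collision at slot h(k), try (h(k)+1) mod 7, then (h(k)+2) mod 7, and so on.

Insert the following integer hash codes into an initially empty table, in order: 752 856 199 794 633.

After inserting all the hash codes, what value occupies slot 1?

Insert 752: h=4, slot 4 empty → index 4.
Insert 856: h=5, slot 5 empty → index 5.
Insert 199: h=4, slots 4,5 occupied → index 6.
Insert 794: h=4, slots 4,5,6 occupied → index 0.
Insert 633: h=4, slots 4,5,6,0 occupied → index 1.
Table: [794, 633, ∅, ∅, 752, 856, 199]

633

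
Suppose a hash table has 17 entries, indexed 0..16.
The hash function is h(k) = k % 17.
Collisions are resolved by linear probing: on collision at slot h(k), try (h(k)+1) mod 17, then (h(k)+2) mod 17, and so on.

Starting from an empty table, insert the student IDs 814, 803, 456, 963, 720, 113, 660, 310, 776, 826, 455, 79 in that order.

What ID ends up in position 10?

826

Insert 814: h=15, slot 15 empty -> index 15.
Insert 803: h=4, slot 4 empty -> index 4.
Insert 456: h=14, slot 14 empty -> index 14.
Insert 963: h=11, slot 11 empty -> index 11.
Insert 720: h=6, slot 6 empty -> index 6.
Insert 113: h=11, slot 11 occupied -> index 12.
Insert 660: h=14, slots 14,15 occupied -> index 16.
Insert 310: h=4, slot 4 occupied -> index 5.
Insert 776: h=11, slots 11,12 occupied -> index 13.
Insert 826: h=10, slot 10 empty -> index 10.
Insert 455: h=13, slots 13,14,15,16 occupied -> index 0.
Insert 79: h=11, slots 11,12,13,14,15,16,0 occupied -> index 1.
Table: [455, 79, -, -, 803, 310, 720, -, -, -, 826, 963, 113, 776, 456, 814, 660]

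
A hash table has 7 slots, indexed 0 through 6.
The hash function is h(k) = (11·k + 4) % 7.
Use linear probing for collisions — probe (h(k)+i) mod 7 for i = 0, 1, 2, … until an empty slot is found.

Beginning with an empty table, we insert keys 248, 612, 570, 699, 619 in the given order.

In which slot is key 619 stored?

5

248: h=2 -> slot 2
612: h=2, probe 2,3 -> slot 3
570: h=2, probe 2,3,4 -> slot 4
699: h=0 -> slot 0
619: h=2, probe 2,3,4,5 -> slot 5
Table: [699, ∅, 248, 612, 570, 619, ∅]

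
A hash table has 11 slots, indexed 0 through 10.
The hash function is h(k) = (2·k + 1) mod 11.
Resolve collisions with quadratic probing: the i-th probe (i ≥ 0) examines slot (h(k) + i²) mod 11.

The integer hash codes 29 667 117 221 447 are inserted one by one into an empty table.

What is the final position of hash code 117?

8

29 hashes to 4; slot 4 is free => place at 4.
667 hashes to 4; 4 taken => place at 5.
117 hashes to 4; 4,5 taken => place at 8.
221 hashes to 3; slot 3 is free => place at 3.
447 hashes to 4; 4,5,8 taken => place at 2.
Table: [_, _, 447, 221, 29, 667, _, _, 117, _, _]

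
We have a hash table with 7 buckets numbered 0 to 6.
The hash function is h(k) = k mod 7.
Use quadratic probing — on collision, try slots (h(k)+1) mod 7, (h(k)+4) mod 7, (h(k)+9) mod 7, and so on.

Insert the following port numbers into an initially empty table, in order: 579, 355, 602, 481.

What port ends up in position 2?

481

579: h=5 -> slot 5
355: h=5, probe 5,6 -> slot 6
602: h=0 -> slot 0
481: h=5, probe 5,6,2 -> slot 2
Table: [602, -, 481, -, -, 579, 355]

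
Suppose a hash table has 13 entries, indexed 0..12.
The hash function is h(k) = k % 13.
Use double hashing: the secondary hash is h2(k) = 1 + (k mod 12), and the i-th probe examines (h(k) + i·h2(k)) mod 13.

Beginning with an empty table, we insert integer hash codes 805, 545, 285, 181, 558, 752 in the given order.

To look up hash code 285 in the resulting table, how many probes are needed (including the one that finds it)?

2

805 hashes to 12; slot 12 is free → place at 12.
545 hashes to 12, h2=6; 12 taken → place at 5.
285 hashes to 12, h2=10; 12 taken → place at 9.
181 hashes to 12, h2=2; 12 taken → place at 1.
558 hashes to 12, h2=7; 12 taken → place at 6.
752 hashes to 11; slot 11 is free → place at 11.
Table: [_, 181, _, _, _, 545, 558, _, _, 285, _, 752, 805]
Lookup 285: h=12, h2=10, probe 12,9 → found at 9.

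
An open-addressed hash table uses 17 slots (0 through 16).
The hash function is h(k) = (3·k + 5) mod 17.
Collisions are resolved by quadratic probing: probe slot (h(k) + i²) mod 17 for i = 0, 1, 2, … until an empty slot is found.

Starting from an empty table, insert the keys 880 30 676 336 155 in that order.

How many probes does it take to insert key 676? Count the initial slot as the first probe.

880 hashes to 10; slot 10 is free → place at 10.
30 hashes to 10; 10 taken → place at 11.
676 hashes to 10; 10,11 taken → place at 14.
336 hashes to 10; 10,11,14 taken → place at 2.
155 hashes to 11; 11 taken → place at 12.
Table: [—, —, 336, —, —, —, —, —, —, —, 880, 30, 155, —, 676, —, —]

3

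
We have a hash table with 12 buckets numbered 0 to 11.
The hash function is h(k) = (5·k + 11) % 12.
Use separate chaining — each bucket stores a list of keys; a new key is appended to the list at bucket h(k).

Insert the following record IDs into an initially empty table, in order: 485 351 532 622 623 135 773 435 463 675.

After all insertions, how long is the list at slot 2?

485 -> bucket 0
351 -> bucket 2
532 -> bucket 7
622 -> bucket 1
623 -> bucket 6
135 -> bucket 2 (collision)
773 -> bucket 0 (collision)
435 -> bucket 2 (collision)
463 -> bucket 10
675 -> bucket 2 (collision)
Final buckets:
0: 485 -> 773
1: 622
2: 351 -> 135 -> 435 -> 675
3: .
4: .
5: .
6: 623
7: 532
8: .
9: .
10: 463
11: .

4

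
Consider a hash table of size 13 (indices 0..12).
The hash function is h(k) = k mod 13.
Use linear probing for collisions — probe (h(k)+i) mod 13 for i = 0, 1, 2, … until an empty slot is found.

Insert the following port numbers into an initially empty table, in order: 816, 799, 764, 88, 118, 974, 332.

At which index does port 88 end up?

12

Insert 816: h=10, slot 10 empty -> index 10.
Insert 799: h=6, slot 6 empty -> index 6.
Insert 764: h=10, slot 10 occupied -> index 11.
Insert 88: h=10, slots 10,11 occupied -> index 12.
Insert 118: h=1, slot 1 empty -> index 1.
Insert 974: h=12, slot 12 occupied -> index 0.
Insert 332: h=7, slot 7 empty -> index 7.
Table: [974, 118, -, -, -, -, 799, 332, -, -, 816, 764, 88]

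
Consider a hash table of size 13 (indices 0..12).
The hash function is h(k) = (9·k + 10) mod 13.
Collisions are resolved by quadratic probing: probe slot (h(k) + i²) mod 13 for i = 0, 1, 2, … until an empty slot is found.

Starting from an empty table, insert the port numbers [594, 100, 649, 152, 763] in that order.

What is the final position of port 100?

1

Insert 594: h=0, slot 0 empty → index 0.
Insert 100: h=0, slot 0 occupied → index 1.
Insert 649: h=1, slot 1 occupied → index 2.
Insert 152: h=0, slots 0,1 occupied → index 4.
Insert 763: h=0, slots 0,1,4 occupied → index 9.
Table: [594, 100, 649, _, 152, _, _, _, _, 763, _, _, _]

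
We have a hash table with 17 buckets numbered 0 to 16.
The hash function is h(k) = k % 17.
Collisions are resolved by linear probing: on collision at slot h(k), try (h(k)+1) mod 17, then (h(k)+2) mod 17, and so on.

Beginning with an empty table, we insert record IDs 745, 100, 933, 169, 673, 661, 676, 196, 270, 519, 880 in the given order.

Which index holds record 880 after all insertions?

745 hashes to 14; slot 14 is free → place at 14.
100 hashes to 15; slot 15 is free → place at 15.
933 hashes to 15; 15 taken → place at 16.
169 hashes to 16; 16 taken → place at 0.
673 hashes to 10; slot 10 is free → place at 10.
661 hashes to 15; 15,16,0 taken → place at 1.
676 hashes to 13; slot 13 is free → place at 13.
196 hashes to 9; slot 9 is free → place at 9.
270 hashes to 15; 15,16,0,1 taken → place at 2.
519 hashes to 9; 9,10 taken → place at 11.
880 hashes to 13; 13,14,15,16,0,1,2 taken → place at 3.
Table: [169, 661, 270, 880, -, -, -, -, -, 196, 673, 519, -, 676, 745, 100, 933]

3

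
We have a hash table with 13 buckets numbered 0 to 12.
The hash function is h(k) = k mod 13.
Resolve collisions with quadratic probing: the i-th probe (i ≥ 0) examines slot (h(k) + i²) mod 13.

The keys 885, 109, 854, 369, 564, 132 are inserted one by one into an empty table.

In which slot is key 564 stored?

885: h=1 → slot 1
109: h=5 → slot 5
854: h=9 → slot 9
369: h=5, probe 5,6 → slot 6
564: h=5, probe 5,6,9,1,8 → slot 8
132: h=2 → slot 2
Table: [_, 885, 132, _, _, 109, 369, _, 564, 854, _, _, _]

8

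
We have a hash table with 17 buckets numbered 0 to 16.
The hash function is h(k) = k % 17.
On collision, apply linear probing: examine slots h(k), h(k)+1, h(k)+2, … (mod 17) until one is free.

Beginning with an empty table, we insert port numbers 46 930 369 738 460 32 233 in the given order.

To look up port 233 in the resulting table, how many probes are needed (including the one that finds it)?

5

46 hashes to 12; slot 12 is free → place at 12.
930 hashes to 12; 12 taken → place at 13.
369 hashes to 12; 12,13 taken → place at 14.
738 hashes to 7; slot 7 is free → place at 7.
460 hashes to 1; slot 1 is free → place at 1.
32 hashes to 15; slot 15 is free → place at 15.
233 hashes to 12; 12,13,14,15 taken → place at 16.
Table: [-, 460, -, -, -, -, -, 738, -, -, -, -, 46, 930, 369, 32, 233]
Lookup 233: h=12, probe 12,13,14,15,16 → found at 16.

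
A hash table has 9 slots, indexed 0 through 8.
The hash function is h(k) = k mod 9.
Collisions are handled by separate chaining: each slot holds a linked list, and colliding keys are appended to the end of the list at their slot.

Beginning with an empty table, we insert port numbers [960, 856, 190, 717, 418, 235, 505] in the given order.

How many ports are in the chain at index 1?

4

960 → bucket 6
856 → bucket 1
190 → bucket 1 (collision)
717 → bucket 6 (collision)
418 → bucket 4
235 → bucket 1 (collision)
505 → bucket 1 (collision)
Final buckets:
0: _
1: 856 -> 190 -> 235 -> 505
2: _
3: _
4: 418
5: _
6: 960 -> 717
7: _
8: _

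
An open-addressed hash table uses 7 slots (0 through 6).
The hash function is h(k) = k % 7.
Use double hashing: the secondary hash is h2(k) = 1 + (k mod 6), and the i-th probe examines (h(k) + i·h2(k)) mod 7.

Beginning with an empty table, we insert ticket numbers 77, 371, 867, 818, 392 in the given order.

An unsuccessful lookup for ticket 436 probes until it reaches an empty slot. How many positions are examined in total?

77: h=0 -> slot 0
371: h=0, h2=6, probe 0,6 -> slot 6
867: h=6, h2=4, probe 6,3 -> slot 3
818: h=6, h2=3, probe 6,2 -> slot 2
392: h=0, h2=3, probe 0,3,6,2,5 -> slot 5
Table: [77, —, 818, 867, —, 392, 371]
Lookup 436: h=2, h2=5, probe 2,0,5,3,1 → slot 1 empty, not found.

5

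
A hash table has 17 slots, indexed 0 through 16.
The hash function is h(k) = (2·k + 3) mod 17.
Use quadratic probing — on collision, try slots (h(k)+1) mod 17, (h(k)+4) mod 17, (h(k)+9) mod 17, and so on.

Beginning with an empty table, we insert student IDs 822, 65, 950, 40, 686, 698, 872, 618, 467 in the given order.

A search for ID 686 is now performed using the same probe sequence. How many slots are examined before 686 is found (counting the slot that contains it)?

Insert 822: h=15, slot 15 empty → index 15.
Insert 65: h=14, slot 14 empty → index 14.
Insert 950: h=16, slot 16 empty → index 16.
Insert 40: h=15, slots 15,16 occupied → index 2.
Insert 686: h=15, slots 15,16,2 occupied → index 7.
Insert 698: h=5, slot 5 empty → index 5.
Insert 872: h=13, slot 13 empty → index 13.
Insert 618: h=15, slots 15,16,2,7,14 occupied → index 6.
Insert 467: h=2, slot 2 occupied → index 3.
Table: [., ., 40, 467, ., 698, 618, 686, ., ., ., ., ., 872, 65, 822, 950]
Lookup 686: h=15, probe 15,16,2,7 → found at 7.

4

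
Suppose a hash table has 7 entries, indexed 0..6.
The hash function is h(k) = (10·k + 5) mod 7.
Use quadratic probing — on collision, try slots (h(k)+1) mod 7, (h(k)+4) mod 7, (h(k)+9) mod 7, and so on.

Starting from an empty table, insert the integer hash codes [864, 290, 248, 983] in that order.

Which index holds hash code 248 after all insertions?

Insert 864: h=0, slot 0 empty → index 0.
Insert 290: h=0, slot 0 occupied → index 1.
Insert 248: h=0, slots 0,1 occupied → index 4.
Insert 983: h=0, slots 0,1,4 occupied → index 2.
Table: [864, 290, 983, -, 248, -, -]

4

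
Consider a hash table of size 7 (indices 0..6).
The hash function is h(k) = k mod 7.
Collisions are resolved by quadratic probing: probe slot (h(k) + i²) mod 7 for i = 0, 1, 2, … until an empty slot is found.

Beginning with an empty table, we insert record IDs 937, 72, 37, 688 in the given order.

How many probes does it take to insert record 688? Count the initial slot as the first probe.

937 hashes to 6; slot 6 is free → place at 6.
72 hashes to 2; slot 2 is free → place at 2.
37 hashes to 2; 2 taken → place at 3.
688 hashes to 2; 2,3,6 taken → place at 4.
Table: [_, _, 72, 37, 688, _, 937]

4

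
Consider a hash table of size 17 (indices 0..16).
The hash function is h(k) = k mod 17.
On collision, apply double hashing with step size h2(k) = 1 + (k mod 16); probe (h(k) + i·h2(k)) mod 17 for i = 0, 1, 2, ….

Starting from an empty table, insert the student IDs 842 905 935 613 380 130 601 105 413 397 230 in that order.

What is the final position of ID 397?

842: h=9 → slot 9
905: h=4 → slot 4
935: h=0 → slot 0
613: h=1 → slot 1
380: h=6 → slot 6
130: h=11 → slot 11
601: h=6, h2=10, probe 6,16 → slot 16
105: h=3 → slot 3
413: h=5 → slot 5
397: h=6, h2=14, probe 6,3,0,14 → slot 14
230: h=9, h2=7, probe 9,16,6,13 → slot 13
Table: [935, 613, _, 105, 905, 413, 380, _, _, 842, _, 130, _, 230, 397, _, 601]

14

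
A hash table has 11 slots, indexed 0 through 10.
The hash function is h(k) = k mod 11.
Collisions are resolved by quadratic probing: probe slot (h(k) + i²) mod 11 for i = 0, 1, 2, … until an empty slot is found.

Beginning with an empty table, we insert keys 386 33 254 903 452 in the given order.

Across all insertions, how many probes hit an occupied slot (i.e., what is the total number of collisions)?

Insert 386: h=1, slot 1 empty => index 1.
Insert 33: h=0, slot 0 empty => index 0.
Insert 254: h=1, slot 1 occupied => index 2.
Insert 903: h=1, slots 1,2 occupied => index 5.
Insert 452: h=1, slots 1,2,5 occupied => index 10.
Table: [33, 386, 254, —, —, 903, —, —, —, —, 452]

6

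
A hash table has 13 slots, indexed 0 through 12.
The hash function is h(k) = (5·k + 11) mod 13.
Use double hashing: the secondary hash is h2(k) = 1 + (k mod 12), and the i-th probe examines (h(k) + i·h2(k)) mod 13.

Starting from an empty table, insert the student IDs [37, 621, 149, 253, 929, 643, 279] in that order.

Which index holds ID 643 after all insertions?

10

Insert 37: h=1, slot 1 empty -> index 1.
Insert 621: h=9, slot 9 empty -> index 9.
Insert 149: h=2, slot 2 empty -> index 2.
Insert 253: h=2, h2=2, slot 2 occupied -> index 4.
Insert 929: h=2, h2=6, slot 2 occupied -> index 8.
Insert 643: h=2, h2=8, slot 2 occupied -> index 10.
Insert 279: h=2, h2=4, slot 2 occupied -> index 6.
Table: [-, 37, 149, -, 253, -, 279, -, 929, 621, 643, -, -]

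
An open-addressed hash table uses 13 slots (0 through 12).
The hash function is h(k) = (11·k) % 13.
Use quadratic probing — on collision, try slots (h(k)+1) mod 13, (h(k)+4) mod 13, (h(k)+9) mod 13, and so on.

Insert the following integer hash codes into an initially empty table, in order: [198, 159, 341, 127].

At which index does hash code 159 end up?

198: h=7 -> slot 7
159: h=7, probe 7,8 -> slot 8
341: h=7, probe 7,8,11 -> slot 11
127: h=6 -> slot 6
Table: [_, _, _, _, _, _, 127, 198, 159, _, _, 341, _]

8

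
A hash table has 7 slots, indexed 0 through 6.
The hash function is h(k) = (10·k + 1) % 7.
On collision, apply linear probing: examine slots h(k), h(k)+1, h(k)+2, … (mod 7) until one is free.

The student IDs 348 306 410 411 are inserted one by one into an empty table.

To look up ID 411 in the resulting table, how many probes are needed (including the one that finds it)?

3

Insert 348: h=2, slot 2 empty -> index 2.
Insert 306: h=2, slot 2 occupied -> index 3.
Insert 410: h=6, slot 6 empty -> index 6.
Insert 411: h=2, slots 2,3 occupied -> index 4.
Table: [., ., 348, 306, 411, ., 410]
Lookup 411: h=2, probe 2,3,4 → found at 4.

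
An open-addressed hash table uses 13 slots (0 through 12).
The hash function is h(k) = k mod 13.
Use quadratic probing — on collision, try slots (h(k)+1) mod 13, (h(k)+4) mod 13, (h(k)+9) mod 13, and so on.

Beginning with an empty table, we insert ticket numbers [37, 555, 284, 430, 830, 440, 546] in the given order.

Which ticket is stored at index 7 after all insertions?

37 hashes to 11; slot 11 is free → place at 11.
555 hashes to 9; slot 9 is free → place at 9.
284 hashes to 11; 11 taken → place at 12.
430 hashes to 1; slot 1 is free → place at 1.
830 hashes to 11; 11,12 taken → place at 2.
440 hashes to 11; 11,12,2 taken → place at 7.
546 hashes to 0; slot 0 is free → place at 0.
Table: [546, 430, 830, ∅, ∅, ∅, ∅, 440, ∅, 555, ∅, 37, 284]

440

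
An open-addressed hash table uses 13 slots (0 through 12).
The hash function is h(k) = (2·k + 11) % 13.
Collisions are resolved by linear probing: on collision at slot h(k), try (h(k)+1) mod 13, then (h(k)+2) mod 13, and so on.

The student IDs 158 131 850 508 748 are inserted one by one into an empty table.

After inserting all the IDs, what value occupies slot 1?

508

158: h=2 => slot 2
131: h=0 => slot 0
850: h=8 => slot 8
508: h=0, probe 0,1 => slot 1
748: h=12 => slot 12
Table: [131, 508, 158, _, _, _, _, _, 850, _, _, _, 748]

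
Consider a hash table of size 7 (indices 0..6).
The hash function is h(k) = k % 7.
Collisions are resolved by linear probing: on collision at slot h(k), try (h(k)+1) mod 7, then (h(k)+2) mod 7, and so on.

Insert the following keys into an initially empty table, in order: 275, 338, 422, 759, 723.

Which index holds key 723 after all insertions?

Insert 275: h=2, slot 2 empty → index 2.
Insert 338: h=2, slot 2 occupied → index 3.
Insert 422: h=2, slots 2,3 occupied → index 4.
Insert 759: h=3, slots 3,4 occupied → index 5.
Insert 723: h=2, slots 2,3,4,5 occupied → index 6.
Table: [-, -, 275, 338, 422, 759, 723]

6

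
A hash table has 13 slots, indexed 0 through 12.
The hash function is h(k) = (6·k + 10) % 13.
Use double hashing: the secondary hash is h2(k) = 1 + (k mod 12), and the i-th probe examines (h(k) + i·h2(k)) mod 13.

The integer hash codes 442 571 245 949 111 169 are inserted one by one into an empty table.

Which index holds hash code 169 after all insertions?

1

442: h=10 => slot 10
571: h=4 => slot 4
245: h=11 => slot 11
949: h=10, h2=2, probe 10,12 => slot 12
111: h=0 => slot 0
169: h=10, h2=2, probe 10,12,1 => slot 1
Table: [111, 169, ∅, ∅, 571, ∅, ∅, ∅, ∅, ∅, 442, 245, 949]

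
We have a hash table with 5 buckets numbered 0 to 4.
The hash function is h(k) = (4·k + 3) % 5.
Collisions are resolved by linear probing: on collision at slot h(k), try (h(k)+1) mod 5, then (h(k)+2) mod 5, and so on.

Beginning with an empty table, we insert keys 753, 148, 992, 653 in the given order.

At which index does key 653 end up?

3

Insert 753: h=0, slot 0 empty -> index 0.
Insert 148: h=0, slot 0 occupied -> index 1.
Insert 992: h=1, slot 1 occupied -> index 2.
Insert 653: h=0, slots 0,1,2 occupied -> index 3.
Table: [753, 148, 992, 653, -]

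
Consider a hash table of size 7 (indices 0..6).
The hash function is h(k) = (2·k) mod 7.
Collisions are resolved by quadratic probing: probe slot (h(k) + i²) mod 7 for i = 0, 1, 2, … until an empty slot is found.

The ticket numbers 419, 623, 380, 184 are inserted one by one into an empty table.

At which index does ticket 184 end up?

419 hashes to 5; slot 5 is free -> place at 5.
623 hashes to 0; slot 0 is free -> place at 0.
380 hashes to 4; slot 4 is free -> place at 4.
184 hashes to 4; 4,5 taken -> place at 1.
Table: [623, 184, ., ., 380, 419, .]

1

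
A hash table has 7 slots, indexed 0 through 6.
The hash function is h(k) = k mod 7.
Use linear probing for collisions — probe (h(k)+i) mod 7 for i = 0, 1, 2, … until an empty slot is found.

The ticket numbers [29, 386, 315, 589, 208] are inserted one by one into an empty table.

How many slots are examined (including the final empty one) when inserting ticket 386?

2

29 hashes to 1; slot 1 is free => place at 1.
386 hashes to 1; 1 taken => place at 2.
315 hashes to 0; slot 0 is free => place at 0.
589 hashes to 1; 1,2 taken => place at 3.
208 hashes to 5; slot 5 is free => place at 5.
Table: [315, 29, 386, 589, ∅, 208, ∅]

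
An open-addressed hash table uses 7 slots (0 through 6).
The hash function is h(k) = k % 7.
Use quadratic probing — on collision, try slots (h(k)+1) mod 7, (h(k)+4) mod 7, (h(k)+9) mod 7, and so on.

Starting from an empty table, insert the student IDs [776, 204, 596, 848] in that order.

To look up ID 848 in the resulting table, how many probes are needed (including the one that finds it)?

3

776: h=6 => slot 6
204: h=1 => slot 1
596: h=1, probe 1,2 => slot 2
848: h=1, probe 1,2,5 => slot 5
Table: [-, 204, 596, -, -, 848, 776]
Lookup 848: h=1, probe 1,2,5 → found at 5.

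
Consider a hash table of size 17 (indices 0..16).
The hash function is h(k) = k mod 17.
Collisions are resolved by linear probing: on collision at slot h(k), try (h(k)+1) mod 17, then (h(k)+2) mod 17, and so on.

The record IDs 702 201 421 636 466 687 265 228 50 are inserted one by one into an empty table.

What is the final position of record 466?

8

Insert 702: h=5, slot 5 empty => index 5.
Insert 201: h=14, slot 14 empty => index 14.
Insert 421: h=13, slot 13 empty => index 13.
Insert 636: h=7, slot 7 empty => index 7.
Insert 466: h=7, slot 7 occupied => index 8.
Insert 687: h=7, slots 7,8 occupied => index 9.
Insert 265: h=10, slot 10 empty => index 10.
Insert 228: h=7, slots 7,8,9,10 occupied => index 11.
Insert 50: h=16, slot 16 empty => index 16.
Table: [., ., ., ., ., 702, ., 636, 466, 687, 265, 228, ., 421, 201, ., 50]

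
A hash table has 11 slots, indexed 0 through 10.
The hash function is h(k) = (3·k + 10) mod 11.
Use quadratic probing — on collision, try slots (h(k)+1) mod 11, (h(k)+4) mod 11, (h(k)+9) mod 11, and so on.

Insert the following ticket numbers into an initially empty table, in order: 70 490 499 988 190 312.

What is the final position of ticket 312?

70 hashes to 0; slot 0 is free → place at 0.
490 hashes to 6; slot 6 is free → place at 6.
499 hashes to 0; 0 taken → place at 1.
988 hashes to 4; slot 4 is free → place at 4.
190 hashes to 8; slot 8 is free → place at 8.
312 hashes to 0; 0,1,4 taken → place at 9.
Table: [70, 499, _, _, 988, _, 490, _, 190, 312, _]

9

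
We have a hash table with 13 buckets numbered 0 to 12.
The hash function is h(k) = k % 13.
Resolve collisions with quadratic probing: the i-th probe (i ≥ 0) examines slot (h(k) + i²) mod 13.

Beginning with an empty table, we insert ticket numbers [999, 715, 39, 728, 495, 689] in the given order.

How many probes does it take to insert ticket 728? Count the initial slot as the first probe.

3

999: h=11 => slot 11
715: h=0 => slot 0
39: h=0, probe 0,1 => slot 1
728: h=0, probe 0,1,4 => slot 4
495: h=1, probe 1,2 => slot 2
689: h=0, probe 0,1,4,9 => slot 9
Table: [715, 39, 495, -, 728, -, -, -, -, 689, -, 999, -]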